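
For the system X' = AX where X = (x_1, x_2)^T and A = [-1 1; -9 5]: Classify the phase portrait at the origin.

A = [[-1,1],[-9,5]]; det(A-λI) = λ^2 - 4λ + 4.
repeated λ = 2 with a single eigenvector.

unstable improper node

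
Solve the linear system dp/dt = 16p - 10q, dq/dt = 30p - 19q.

p(t) = -c_1e^(-4t) + 2c_2e^(t), q(t) = -2c_1e^(-4t) + 3c_2e^(t)

Coefficient matrix A = [[16, -10], [30, -19]].
Characteristic polynomial det(A - λI) = λ^2 + 3λ - 4 = 0.
Eigenvalues λ = -4, 1.
For λ=-4: (A-λI) row 1 is [20, -10], so an eigenvector is (-1, -2).
For λ=1: (A-λI) row 1 is [15, -10], so an eigenvector is (2, 3).
General solution: c_1e^(-4t)(-1,-2) + c_2e^(t)(2,3).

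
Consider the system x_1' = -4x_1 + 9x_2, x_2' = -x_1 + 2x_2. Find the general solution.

Coefficient matrix A = [[-4, 9], [-1, 2]].
Characteristic polynomial det(A - λI) = λ^2 + 2λ + 1 = 0.
Single eigenvalue λ = -1 with algebraic multiplicity 2.
Eigenvector v = (3,1); generalized eigenvector w with (A-λI)w=v is (-1,0).
General solution: e^(-t)[c_1·v + c_2·(t·v + w)].

x_1(t) = 3c_1e^(-t) + 3c_2te^(-t) - c_2e^(-t), x_2(t) = c_1e^(-t) + c_2te^(-t)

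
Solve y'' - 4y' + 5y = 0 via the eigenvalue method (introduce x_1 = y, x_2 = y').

y(t) = C_1e^(2t)cos(t) + C_2e^(2t)sin(t)

Let x_1 = y, x_2 = y'. Then x_1' = x_2 and x_2' = -5x_1 + 4x_2.
A = [[0,1],[-5,4]]; det(A-λI) = λ^2 - 4λ + 5.
Eigenvalues λ = 2 ± i.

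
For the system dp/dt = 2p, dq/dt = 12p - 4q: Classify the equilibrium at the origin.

saddle

A = [[2,0],[12,-4]]; det(A-λI) = λ^2 + 2λ - 8.
λ = -4, 2: opposite signs.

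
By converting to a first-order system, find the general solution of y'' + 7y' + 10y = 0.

Let x_1 = y, x_2 = y'. Then x_1' = x_2 and x_2' = -10x_1 - 7x_2.
A = [[0,1],[-10,-7]]; det(A-λI) = λ^2 + 7λ + 10.
Eigenvalues λ = -2, -5 with eigenvectors (1,-2), (1,-5).

y(t) = C_1e^(-2t) + C_2e^(-5t)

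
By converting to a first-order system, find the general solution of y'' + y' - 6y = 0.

Let x_1 = y, x_2 = y'. Then x_1' = x_2 and x_2' = 6x_1 - x_2.
A = [[0,1],[6,-1]]; det(A-λI) = λ^2 + λ - 6.
Eigenvalues λ = -3, 2 with eigenvectors (1,-3), (1,2).

y(t) = c_1e^(-3t) + c_2e^(2t)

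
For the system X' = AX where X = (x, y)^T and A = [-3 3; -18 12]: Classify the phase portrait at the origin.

A = [[-3,3],[-18,12]]; det(A-λI) = λ^2 - 9λ + 18.
λ = 3, 6: both positive.

unstable node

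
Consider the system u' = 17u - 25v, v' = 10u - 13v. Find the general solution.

Coefficient matrix A = [[17, -25], [10, -13]].
Characteristic polynomial det(A - λI) = λ^2 - 4λ + 29 = 0.
Eigenvalues λ = 2 ± 5i (complex conjugate pair).
For λ=2+5i: an eigenvector is (-2,-1) - i(-1,-1) = (-2 + i, -1 + i).
A real fundamental pair from Re and Im of e^((2+5i)t)v: X_1 = e^(2t)(cos(5t)·(-2,-1) + sin(5t)·(-1,-1)), X_2 = e^(2t)(sin(5t)·(-2,-1) - cos(5t)·(-1,-1)).
General solution: K_1X_1 + K_2X_2.

u(t) = -K_1e^(2t)sin(5t) - 2K_1e^(2t)cos(5t) - 2K_2e^(2t)sin(5t) + K_2e^(2t)cos(5t), v(t) = -K_1e^(2t)sin(5t) - K_1e^(2t)cos(5t) - K_2e^(2t)sin(5t) + K_2e^(2t)cos(5t)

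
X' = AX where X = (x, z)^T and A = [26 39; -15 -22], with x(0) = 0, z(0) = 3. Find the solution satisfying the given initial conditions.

Coefficient matrix A = [[26, 39], [-15, -22]].
Characteristic polynomial det(A - λI) = λ^2 - 4λ + 13 = 0.
Eigenvalues λ = 2 ± 3i (complex conjugate pair).
For λ=2+3i: an eigenvector is (2,-1) - i(3,-2) = (2 - 3i, -1 + 2i).
A real fundamental pair from Re and Im of e^((2+3i)t)v: X_1 = e^(2t)(cos(3t)·(2,-1) + sin(3t)·(3,-2)), X_2 = e^(2t)(sin(3t)·(2,-1) - cos(3t)·(3,-2)).
General solution: K_1X_1 + K_2X_2.
Applying x(0)=0, z(0)=3 gives K_1=9, K_2=6.

x(t) = 39e^(2t)sin(3t), z(t) = -24e^(2t)sin(3t) + 3e^(2t)cos(3t)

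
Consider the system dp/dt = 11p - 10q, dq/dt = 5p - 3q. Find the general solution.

Coefficient matrix A = [[11, -10], [5, -3]].
Characteristic polynomial det(A - λI) = λ^2 - 8λ + 17 = 0.
Eigenvalues λ = 4 ± i (complex conjugate pair).
For λ=4+i: an eigenvector is (1,1) - i(-3,-2) = (1 + 3i, 1 + 2i).
A real fundamental pair from Re and Im of e^((4+i)t)v: X_1 = e^(4t)(cos(t)·(1,1) + sin(t)·(-3,-2)), X_2 = e^(4t)(sin(t)·(1,1) - cos(t)·(-3,-2)).
General solution: K_1X_1 + K_2X_2.

p(t) = -3K_1e^(4t)sin(t) + K_1e^(4t)cos(t) + K_2e^(4t)sin(t) + 3K_2e^(4t)cos(t), q(t) = -2K_1e^(4t)sin(t) + K_1e^(4t)cos(t) + K_2e^(4t)sin(t) + 2K_2e^(4t)cos(t)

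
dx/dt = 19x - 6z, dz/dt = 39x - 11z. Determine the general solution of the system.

x(t) = -C_1e^(4t)sin(3t) + C_1e^(4t)cos(3t) + C_2e^(4t)sin(3t) + C_2e^(4t)cos(3t), z(t) = -2C_1e^(4t)sin(3t) + 3C_1e^(4t)cos(3t) + 3C_2e^(4t)sin(3t) + 2C_2e^(4t)cos(3t)

Coefficient matrix A = [[19, -6], [39, -11]].
Characteristic polynomial det(A - λI) = λ^2 - 8λ + 25 = 0.
Eigenvalues λ = 4 ± 3i (complex conjugate pair).
For λ=4+3i: an eigenvector is (1,3) - i(-1,-2) = (1 + i, 3 + 2i).
A real fundamental pair from Re and Im of e^((4+3i)t)v: X_1 = e^(4t)(cos(3t)·(1,3) + sin(3t)·(-1,-2)), X_2 = e^(4t)(sin(3t)·(1,3) - cos(3t)·(-1,-2)).
General solution: C_1X_1 + C_2X_2.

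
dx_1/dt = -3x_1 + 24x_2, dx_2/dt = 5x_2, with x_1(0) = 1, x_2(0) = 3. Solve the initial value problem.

Coefficient matrix A = [[-3, 24], [0, 5]].
Characteristic polynomial det(A - λI) = λ^2 - 2λ - 15 = 0.
Eigenvalues λ = 5, -3.
For λ=5: (A-λI) row 1 is [-8, 24], so an eigenvector is (-3, -1).
For λ=-3: (A-λI) row 1 is [0, 24], so an eigenvector is (-1, 0).
General solution: C_1e^(5t)(-3,-1) + C_2e^(-3t)(-1,0).
Applying x_1(0)=1, x_2(0)=3 gives C_1=-3, C_2=8.

x_1(t) = 9e^(5t) - 8e^(-3t), x_2(t) = 3e^(5t)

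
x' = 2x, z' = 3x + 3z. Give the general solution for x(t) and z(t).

x(t) = -K_2e^(2t), z(t) = K_1e^(3t) + 3K_2e^(2t)

Coefficient matrix A = [[2, 0], [3, 3]].
Characteristic polynomial det(A - λI) = λ^2 - 5λ + 6 = 0.
Eigenvalues λ = 3, 2.
For λ=3: (A-λI) row 1 is [-1, 0], so an eigenvector is (0, 1).
For λ=2: (A-λI) row 2 is [3, 1], so an eigenvector is (-1, 3).
General solution: K_1e^(3t)(0,1) + K_2e^(2t)(-1,3).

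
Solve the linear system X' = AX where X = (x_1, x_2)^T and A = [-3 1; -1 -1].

x_1(t) = C_1e^(-2t) + C_2te^(-2t) + C_2e^(-2t), x_2(t) = C_1e^(-2t) + C_2te^(-2t) + 2C_2e^(-2t)

Coefficient matrix A = [[-3, 1], [-1, -1]].
Characteristic polynomial det(A - λI) = λ^2 + 4λ + 4 = 0.
Single eigenvalue λ = -2 with algebraic multiplicity 2.
Eigenvector v = (1,1); generalized eigenvector w with (A-λI)w=v is (1,2).
General solution: e^(-2t)[C_1·v + C_2·(t·v + w)].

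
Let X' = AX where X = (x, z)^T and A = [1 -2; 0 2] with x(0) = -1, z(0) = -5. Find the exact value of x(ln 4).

116

A = [[1,-2],[0,2]]; eigenvalues λ = 2, 1.
Eigenvectors: (-2,1) for λ=2, (1,0) for λ=1.
From the initial condition, c_1 = -5, c_2 = -11.
x(ln 4) = (-5)(4^2)(-2) + (-11)(4^1)(1) = 116.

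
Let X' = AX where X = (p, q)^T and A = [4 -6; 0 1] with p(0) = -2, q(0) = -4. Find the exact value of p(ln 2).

A = [[4,-6],[0,1]]; eigenvalues λ = 4, 1.
Eigenvectors: (1,0) for λ=4, (-2,-1) for λ=1.
From the initial condition, c_1 = 6, c_2 = 4.
p(ln 2) = (6)(2^4)(1) + (4)(2^1)(-2) = 80.

80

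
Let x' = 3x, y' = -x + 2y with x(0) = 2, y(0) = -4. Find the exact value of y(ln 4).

-160

A = [[3,0],[-1,2]]; eigenvalues λ = 2, 3.
Eigenvectors: (0,-1) for λ=2, (-1,1) for λ=3.
From the initial condition, c_1 = 2, c_2 = -2.
y(ln 4) = (2)(4^2)(-1) + (-2)(4^3)(1) = -160.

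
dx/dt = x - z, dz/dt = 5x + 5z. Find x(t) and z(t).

Coefficient matrix A = [[1, -1], [5, 5]].
Characteristic polynomial det(A - λI) = λ^2 - 6λ + 10 = 0.
Eigenvalues λ = 3 ± i (complex conjugate pair).
For λ=3+i: an eigenvector is (1,-2) - i(0,1) = (1, -2 - i).
A real fundamental pair from Re and Im of e^((3+i)t)v: X_1 = e^(3t)(cos(t)·(1,-2) + sin(t)·(0,1)), X_2 = e^(3t)(sin(t)·(1,-2) - cos(t)·(0,1)).
General solution: c_1X_1 + c_2X_2.

x(t) = c_1e^(3t)cos(t) + c_2e^(3t)sin(t), z(t) = c_1e^(3t)sin(t) - 2c_1e^(3t)cos(t) - 2c_2e^(3t)sin(t) - c_2e^(3t)cos(t)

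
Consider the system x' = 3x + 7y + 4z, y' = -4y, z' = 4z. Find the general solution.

x(t) = 4c_1e^(4t) - c_2e^(-4t) - c_3e^(3t), y(t) = c_2e^(-4t), z(t) = c_1e^(4t)

Coefficient matrix A = [[3, 7, 4], [0, -4, 0], [0, 0, 4]].
det(A - λI) = 0 gives eigenvalues λ = 4, -4, 3.
For λ=4: eigenvector (4,0,1).
For λ=-4: eigenvector (-1,1,0).
For λ=3: eigenvector (-1,0,0).
General solution: c_1e^(4t)(4,0,1) + c_2e^(-4t)(-1,1,0) + c_3e^(3t)(-1,0,0).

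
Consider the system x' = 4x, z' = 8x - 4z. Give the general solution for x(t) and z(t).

Coefficient matrix A = [[4, 0], [8, -4]].
Characteristic polynomial det(A - λI) = λ^2 - 16 = 0.
Eigenvalues λ = -4, 4.
For λ=-4: (A-λI) row 1 is [8, 0], so an eigenvector is (0, -1).
For λ=4: (A-λI) row 2 is [8, -8], so an eigenvector is (1, 1).
General solution: K_1e^(-4t)(0,-1) + K_2e^(4t)(1,1).

x(t) = K_2e^(4t), z(t) = -K_1e^(-4t) + K_2e^(4t)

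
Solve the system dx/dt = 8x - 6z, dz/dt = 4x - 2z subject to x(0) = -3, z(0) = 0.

Coefficient matrix A = [[8, -6], [4, -2]].
Characteristic polynomial det(A - λI) = λ^2 - 6λ + 8 = 0.
Eigenvalues λ = 4, 2.
For λ=4: (A-λI) row 1 is [4, -6], so an eigenvector is (-3, -2).
For λ=2: (A-λI) row 1 is [6, -6], so an eigenvector is (1, 1).
General solution: C_1e^(4t)(-3,-2) + C_2e^(2t)(1,1).
Applying x(0)=-3, z(0)=0 gives C_1=3, C_2=6.

x(t) = -9e^(4t) + 6e^(2t), z(t) = -6e^(4t) + 6e^(2t)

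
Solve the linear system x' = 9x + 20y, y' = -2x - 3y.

x(t) = 3c_1e^(3t)sin(2t) + c_1e^(3t)cos(2t) + c_2e^(3t)sin(2t) - 3c_2e^(3t)cos(2t), y(t) = -c_1e^(3t)sin(2t) + c_2e^(3t)cos(2t)

Coefficient matrix A = [[9, 20], [-2, -3]].
Characteristic polynomial det(A - λI) = λ^2 - 6λ + 13 = 0.
Eigenvalues λ = 3 ± 2i (complex conjugate pair).
For λ=3+2i: an eigenvector is (1,0) - i(3,-1) = (1 - 3i, 0 + i).
A real fundamental pair from Re and Im of e^((3+2i)t)v: X_1 = e^(3t)(cos(2t)·(1,0) + sin(2t)·(3,-1)), X_2 = e^(3t)(sin(2t)·(1,0) - cos(2t)·(3,-1)).
General solution: c_1X_1 + c_2X_2.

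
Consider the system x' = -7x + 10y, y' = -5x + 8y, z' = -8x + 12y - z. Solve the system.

x(t) = -c_1e^(3t) + 2c_2e^(-2t), y(t) = -c_1e^(3t) + c_2e^(-2t), z(t) = -c_1e^(3t) + 4c_2e^(-2t) + c_3e^(-t)

Coefficient matrix A = [[-7, 10, 0], [-5, 8, 0], [-8, 12, -1]].
det(A - λI) = 0 gives eigenvalues λ = 3, -2, -1.
For λ=3: eigenvector (-1,-1,-1).
For λ=-2: eigenvector (2,1,4).
For λ=-1: eigenvector (0,0,1).
General solution: c_1e^(3t)(-1,-1,-1) + c_2e^(-2t)(2,1,4) + c_3e^(-t)(0,0,1).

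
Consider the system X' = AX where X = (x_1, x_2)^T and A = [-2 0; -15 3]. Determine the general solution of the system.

Coefficient matrix A = [[-2, 0], [-15, 3]].
Characteristic polynomial det(A - λI) = λ^2 - λ - 6 = 0.
Eigenvalues λ = 3, -2.
For λ=3: (A-λI) row 1 is [-5, 0], so an eigenvector is (0, 1).
For λ=-2: (A-λI) row 2 is [-15, 5], so an eigenvector is (1, 3).
General solution: C_1e^(3t)(0,1) + C_2e^(-2t)(1,3).

x_1(t) = C_2e^(-2t), x_2(t) = C_1e^(3t) + 3C_2e^(-2t)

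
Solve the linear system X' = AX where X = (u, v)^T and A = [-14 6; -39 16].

Coefficient matrix A = [[-14, 6], [-39, 16]].
Characteristic polynomial det(A - λI) = λ^2 - 2λ + 10 = 0.
Eigenvalues λ = 1 ± 3i (complex conjugate pair).
For λ=1+3i: an eigenvector is (1,2) - i(-1,-3) = (1 + i, 2 + 3i).
A real fundamental pair from Re and Im of e^((1+3i)t)v: X_1 = e^(t)(cos(3t)·(1,2) + sin(3t)·(-1,-3)), X_2 = e^(t)(sin(3t)·(1,2) - cos(3t)·(-1,-3)).
General solution: K_1X_1 + K_2X_2.

u(t) = -K_1e^(t)sin(3t) + K_1e^(t)cos(3t) + K_2e^(t)sin(3t) + K_2e^(t)cos(3t), v(t) = -3K_1e^(t)sin(3t) + 2K_1e^(t)cos(3t) + 2K_2e^(t)sin(3t) + 3K_2e^(t)cos(3t)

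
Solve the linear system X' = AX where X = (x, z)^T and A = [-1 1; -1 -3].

x(t) = -K_1e^(-2t) - K_2te^(-2t) - 3K_2e^(-2t), z(t) = K_1e^(-2t) + K_2te^(-2t) + 2K_2e^(-2t)

Coefficient matrix A = [[-1, 1], [-1, -3]].
Characteristic polynomial det(A - λI) = λ^2 + 4λ + 4 = 0.
Single eigenvalue λ = -2 with algebraic multiplicity 2.
Eigenvector v = (-1,1); generalized eigenvector w with (A-λI)w=v is (-3,2).
General solution: e^(-2t)[K_1·v + K_2·(t·v + w)].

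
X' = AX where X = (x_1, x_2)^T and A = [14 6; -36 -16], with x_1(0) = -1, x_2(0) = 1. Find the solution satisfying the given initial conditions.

Coefficient matrix A = [[14, 6], [-36, -16]].
Characteristic polynomial det(A - λI) = λ^2 + 2λ - 8 = 0.
Eigenvalues λ = -4, 2.
For λ=-4: (A-λI) row 1 is [18, 6], so an eigenvector is (-1, 3).
For λ=2: (A-λI) row 1 is [12, 6], so an eigenvector is (-1, 2).
General solution: K_1e^(-4t)(-1,3) + K_2e^(2t)(-1,2).
Applying x_1(0)=-1, x_2(0)=1 gives K_1=-1, K_2=2.

x_1(t) = -2e^(2t) + e^(-4t), x_2(t) = 4e^(2t) - 3e^(-4t)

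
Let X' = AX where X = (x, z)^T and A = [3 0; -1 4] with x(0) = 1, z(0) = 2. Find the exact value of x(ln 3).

27

A = [[3,0],[-1,4]]; eigenvalues λ = 3, 4.
Eigenvectors: (-1,-1) for λ=3, (0,1) for λ=4.
From the initial condition, c_1 = -1, c_2 = 1.
x(ln 3) = (-1)(3^3)(-1) + (1)(3^4)(0) = 27.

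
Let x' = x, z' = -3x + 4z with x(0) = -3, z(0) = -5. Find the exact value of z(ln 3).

A = [[1,0],[-3,4]]; eigenvalues λ = 1, 4.
Eigenvectors: (1,1) for λ=1, (0,-1) for λ=4.
From the initial condition, c_1 = -3, c_2 = 2.
z(ln 3) = (-3)(3^1)(1) + (2)(3^4)(-1) = -171.

-171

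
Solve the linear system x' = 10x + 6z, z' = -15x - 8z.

x(t) = -K_1e^(t)sin(3t) - K_1e^(t)cos(3t) - K_2e^(t)sin(3t) + K_2e^(t)cos(3t), z(t) = 2K_1e^(t)sin(3t) + K_1e^(t)cos(3t) + K_2e^(t)sin(3t) - 2K_2e^(t)cos(3t)

Coefficient matrix A = [[10, 6], [-15, -8]].
Characteristic polynomial det(A - λI) = λ^2 - 2λ + 10 = 0.
Eigenvalues λ = 1 ± 3i (complex conjugate pair).
For λ=1+3i: an eigenvector is (-1,1) - i(-1,2) = (-1 + i, 1 - 2i).
A real fundamental pair from Re and Im of e^((1+3i)t)v: X_1 = e^(t)(cos(3t)·(-1,1) + sin(3t)·(-1,2)), X_2 = e^(t)(sin(3t)·(-1,1) - cos(3t)·(-1,2)).
General solution: K_1X_1 + K_2X_2.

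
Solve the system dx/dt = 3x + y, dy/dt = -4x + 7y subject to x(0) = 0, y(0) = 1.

Coefficient matrix A = [[3, 1], [-4, 7]].
Characteristic polynomial det(A - λI) = λ^2 - 10λ + 25 = 0.
Single eigenvalue λ = 5 with algebraic multiplicity 2.
Eigenvector v = (-1,-2); generalized eigenvector w with (A-λI)w=v is (2,3).
General solution: e^(5t)[K_1·v + K_2·(t·v + w)].
Applying x(0)=0, y(0)=1 gives K_1=-2, K_2=-1.

x(t) = te^(5t), y(t) = 2te^(5t) + e^(5t)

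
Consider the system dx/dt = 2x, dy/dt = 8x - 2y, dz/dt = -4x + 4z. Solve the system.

Coefficient matrix A = [[2, 0, 0], [8, -2, 0], [-4, 0, 4]].
det(A - λI) = 0 gives eigenvalues λ = 2, -2, 4.
For λ=2: eigenvector (1,2,2).
For λ=-2: eigenvector (0,1,0).
For λ=4: eigenvector (0,0,1).
General solution: C_1e^(2t)(1,2,2) + C_2e^(-2t)(0,1,0) + C_3e^(4t)(0,0,1).

x(t) = C_1e^(2t), y(t) = 2C_1e^(2t) + C_2e^(-2t), z(t) = 2C_1e^(2t) + C_3e^(4t)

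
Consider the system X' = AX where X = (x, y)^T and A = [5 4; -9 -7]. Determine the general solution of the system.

Coefficient matrix A = [[5, 4], [-9, -7]].
Characteristic polynomial det(A - λI) = λ^2 + 2λ + 1 = 0.
Single eigenvalue λ = -1 with algebraic multiplicity 2.
Eigenvector v = (-2,3); generalized eigenvector w with (A-λI)w=v is (-1,1).
General solution: e^(-t)[C_1·v + C_2·(t·v + w)].

x(t) = -2C_1e^(-t) - 2C_2te^(-t) - C_2e^(-t), y(t) = 3C_1e^(-t) + 3C_2te^(-t) + C_2e^(-t)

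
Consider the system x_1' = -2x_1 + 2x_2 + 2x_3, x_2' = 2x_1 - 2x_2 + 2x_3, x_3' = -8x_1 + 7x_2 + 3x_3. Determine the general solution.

x_1(t) = K_1e^(2t) - 2K_2e^(t), x_2(t) = K_1e^(2t) - 2K_2e^(t) + K_3e^(-4t), x_3(t) = K_1e^(2t) - K_2e^(t) - K_3e^(-4t)

Coefficient matrix A = [[-2, 2, 2], [2, -2, 2], [-8, 7, 3]].
det(A - λI) = 0 gives eigenvalues λ = 2, 1, -4.
For λ=2: eigenvector (1,1,1).
For λ=1: eigenvector (-2,-2,-1).
For λ=-4: eigenvector (0,1,-1).
General solution: K_1e^(2t)(1,1,1) + K_2e^(t)(-2,-2,-1) + K_3e^(-4t)(0,1,-1).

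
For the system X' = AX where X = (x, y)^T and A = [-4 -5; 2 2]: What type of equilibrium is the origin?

A = [[-4,-5],[2,2]]; det(A-λI) = λ^2 + 2λ + 2.
λ = -1 ± i: negative real part.

stable spiral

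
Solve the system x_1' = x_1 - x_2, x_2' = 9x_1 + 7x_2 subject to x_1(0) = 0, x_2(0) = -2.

Coefficient matrix A = [[1, -1], [9, 7]].
Characteristic polynomial det(A - λI) = λ^2 - 8λ + 16 = 0.
Single eigenvalue λ = 4 with algebraic multiplicity 2.
Eigenvector v = (1,-3); generalized eigenvector w with (A-λI)w=v is (0,-1).
General solution: e^(4t)[c_1·v + c_2·(t·v + w)].
Applying x_1(0)=0, x_2(0)=-2 gives c_1=0, c_2=2.

x_1(t) = 2te^(4t), x_2(t) = -6te^(4t) - 2e^(4t)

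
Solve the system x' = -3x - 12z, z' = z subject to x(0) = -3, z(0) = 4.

Coefficient matrix A = [[-3, -12], [0, 1]].
Characteristic polynomial det(A - λI) = λ^2 + 2λ - 3 = 0.
Eigenvalues λ = 1, -3.
For λ=1: (A-λI) row 1 is [-4, -12], so an eigenvector is (-3, 1).
For λ=-3: (A-λI) row 1 is [0, -12], so an eigenvector is (1, 0).
General solution: c_1e^(t)(-3,1) + c_2e^(-3t)(1,0).
Applying x(0)=-3, z(0)=4 gives c_1=4, c_2=9.

x(t) = -12e^(t) + 9e^(-3t), z(t) = 4e^(t)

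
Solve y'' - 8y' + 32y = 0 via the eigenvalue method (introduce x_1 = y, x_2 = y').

Let x_1 = y, x_2 = y'. Then x_1' = x_2 and x_2' = -32x_1 + 8x_2.
A = [[0,1],[-32,8]]; det(A-λI) = λ^2 - 8λ + 32.
Eigenvalues λ = 4 ± 4i.

y(t) = K_1e^(4t)cos(4t) + K_2e^(4t)sin(4t)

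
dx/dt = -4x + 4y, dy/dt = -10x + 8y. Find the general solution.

x(t) = -C_1e^(2t)sin(2t) + C_1e^(2t)cos(2t) + C_2e^(2t)sin(2t) + C_2e^(2t)cos(2t), y(t) = -2C_1e^(2t)sin(2t) + C_1e^(2t)cos(2t) + C_2e^(2t)sin(2t) + 2C_2e^(2t)cos(2t)

Coefficient matrix A = [[-4, 4], [-10, 8]].
Characteristic polynomial det(A - λI) = λ^2 - 4λ + 8 = 0.
Eigenvalues λ = 2 ± 2i (complex conjugate pair).
For λ=2+2i: an eigenvector is (1,1) - i(-1,-2) = (1 + i, 1 + 2i).
A real fundamental pair from Re and Im of e^((2+2i)t)v: X_1 = e^(2t)(cos(2t)·(1,1) + sin(2t)·(-1,-2)), X_2 = e^(2t)(sin(2t)·(1,1) - cos(2t)·(-1,-2)).
General solution: C_1X_1 + C_2X_2.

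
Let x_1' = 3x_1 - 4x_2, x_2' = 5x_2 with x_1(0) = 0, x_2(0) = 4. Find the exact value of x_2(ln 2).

128

A = [[3,-4],[0,5]]; eigenvalues λ = 5, 3.
Eigenvectors: (-2,1) for λ=5, (-1,0) for λ=3.
From the initial condition, c_1 = 4, c_2 = -8.
x_2(ln 2) = (4)(2^5)(1) + (-8)(2^3)(0) = 128.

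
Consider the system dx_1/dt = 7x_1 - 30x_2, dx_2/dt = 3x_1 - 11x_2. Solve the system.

Coefficient matrix A = [[7, -30], [3, -11]].
Characteristic polynomial det(A - λI) = λ^2 + 4λ + 13 = 0.
Eigenvalues λ = -2 ± 3i (complex conjugate pair).
For λ=-2+3i: an eigenvector is (3,1) - i(-1,0) = (3 + i, 1).
A real fundamental pair from Re and Im of e^((-2+3i)t)v: X_1 = e^(-2t)(cos(3t)·(3,1) + sin(3t)·(-1,0)), X_2 = e^(-2t)(sin(3t)·(3,1) - cos(3t)·(-1,0)).
General solution: C_1X_1 + C_2X_2.

x_1(t) = -C_1e^(-2t)sin(3t) + 3C_1e^(-2t)cos(3t) + 3C_2e^(-2t)sin(3t) + C_2e^(-2t)cos(3t), x_2(t) = C_1e^(-2t)cos(3t) + C_2e^(-2t)sin(3t)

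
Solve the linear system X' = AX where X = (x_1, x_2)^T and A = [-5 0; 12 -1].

Coefficient matrix A = [[-5, 0], [12, -1]].
Characteristic polynomial det(A - λI) = λ^2 + 6λ + 5 = 0.
Eigenvalues λ = -5, -1.
For λ=-5: (A-λI) row 2 is [12, 4], so an eigenvector is (-1, 3).
For λ=-1: (A-λI) row 1 is [-4, 0], so an eigenvector is (0, -1).
General solution: K_1e^(-5t)(-1,3) + K_2e^(-t)(0,-1).

x_1(t) = -K_1e^(-5t), x_2(t) = 3K_1e^(-5t) - K_2e^(-t)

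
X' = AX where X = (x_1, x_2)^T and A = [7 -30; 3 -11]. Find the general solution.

Coefficient matrix A = [[7, -30], [3, -11]].
Characteristic polynomial det(A - λI) = λ^2 + 4λ + 13 = 0.
Eigenvalues λ = -2 ± 3i (complex conjugate pair).
For λ=-2+3i: an eigenvector is (-3,-1) - i(1,0) = (-3 - i, -1).
A real fundamental pair from Re and Im of e^((-2+3i)t)v: X_1 = e^(-2t)(cos(3t)·(-3,-1) + sin(3t)·(1,0)), X_2 = e^(-2t)(sin(3t)·(-3,-1) - cos(3t)·(1,0)).
General solution: c_1X_1 + c_2X_2.

x_1(t) = c_1e^(-2t)sin(3t) - 3c_1e^(-2t)cos(3t) - 3c_2e^(-2t)sin(3t) - c_2e^(-2t)cos(3t), x_2(t) = -c_1e^(-2t)cos(3t) - c_2e^(-2t)sin(3t)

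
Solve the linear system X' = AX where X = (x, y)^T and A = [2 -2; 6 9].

x(t) = C_1e^(6t) + 2C_2e^(5t), y(t) = -2C_1e^(6t) - 3C_2e^(5t)

Coefficient matrix A = [[2, -2], [6, 9]].
Characteristic polynomial det(A - λI) = λ^2 - 11λ + 30 = 0.
Eigenvalues λ = 6, 5.
For λ=6: (A-λI) row 1 is [-4, -2], so an eigenvector is (1, -2).
For λ=5: (A-λI) row 1 is [-3, -2], so an eigenvector is (2, -3).
General solution: C_1e^(6t)(1,-2) + C_2e^(5t)(2,-3).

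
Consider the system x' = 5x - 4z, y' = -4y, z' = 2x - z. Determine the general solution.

Coefficient matrix A = [[5, 0, -4], [0, -4, 0], [2, 0, -1]].
det(A - λI) = 0 gives eigenvalues λ = 1, -4, 3.
For λ=1: eigenvector (1,0,1).
For λ=-4: eigenvector (0,1,0).
For λ=3: eigenvector (-2,0,-1).
General solution: c_1e^(t)(1,0,1) + c_2e^(-4t)(0,1,0) + c_3e^(3t)(-2,0,-1).

x(t) = c_1e^(t) - 2c_3e^(3t), y(t) = c_2e^(-4t), z(t) = c_1e^(t) - c_3e^(3t)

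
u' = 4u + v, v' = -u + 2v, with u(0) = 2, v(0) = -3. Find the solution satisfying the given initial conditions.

Coefficient matrix A = [[4, 1], [-1, 2]].
Characteristic polynomial det(A - λI) = λ^2 - 6λ + 9 = 0.
Single eigenvalue λ = 3 with algebraic multiplicity 2.
Eigenvector v = (1,-1); generalized eigenvector w with (A-λI)w=v is (2,-1).
General solution: e^(3t)[C_1·v + C_2·(t·v + w)].
Applying u(0)=2, v(0)=-3 gives C_1=4, C_2=-1.

u(t) = -te^(3t) + 2e^(3t), v(t) = te^(3t) - 3e^(3t)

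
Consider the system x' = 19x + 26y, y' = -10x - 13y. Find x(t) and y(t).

Coefficient matrix A = [[19, 26], [-10, -13]].
Characteristic polynomial det(A - λI) = λ^2 - 6λ + 13 = 0.
Eigenvalues λ = 3 ± 2i (complex conjugate pair).
For λ=3+2i: an eigenvector is (2,-1) - i(3,-2) = (2 - 3i, -1 + 2i).
A real fundamental pair from Re and Im of e^((3+2i)t)v: X_1 = e^(3t)(cos(2t)·(2,-1) + sin(2t)·(3,-2)), X_2 = e^(3t)(sin(2t)·(2,-1) - cos(2t)·(3,-2)).
General solution: c_1X_1 + c_2X_2.

x(t) = 3c_1e^(3t)sin(2t) + 2c_1e^(3t)cos(2t) + 2c_2e^(3t)sin(2t) - 3c_2e^(3t)cos(2t), y(t) = -2c_1e^(3t)sin(2t) - c_1e^(3t)cos(2t) - c_2e^(3t)sin(2t) + 2c_2e^(3t)cos(2t)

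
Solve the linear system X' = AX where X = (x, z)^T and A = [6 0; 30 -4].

x(t) = K_2e^(6t), z(t) = -K_1e^(-4t) + 3K_2e^(6t)

Coefficient matrix A = [[6, 0], [30, -4]].
Characteristic polynomial det(A - λI) = λ^2 - 2λ - 24 = 0.
Eigenvalues λ = -4, 6.
For λ=-4: (A-λI) row 1 is [10, 0], so an eigenvector is (0, -1).
For λ=6: (A-λI) row 2 is [30, -10], so an eigenvector is (1, 3).
General solution: K_1e^(-4t)(0,-1) + K_2e^(6t)(1,3).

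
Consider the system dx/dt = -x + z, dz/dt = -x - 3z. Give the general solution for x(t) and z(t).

x(t) = -c_1e^(-2t) - c_2te^(-2t), z(t) = c_1e^(-2t) + c_2te^(-2t) - c_2e^(-2t)

Coefficient matrix A = [[-1, 1], [-1, -3]].
Characteristic polynomial det(A - λI) = λ^2 + 4λ + 4 = 0.
Single eigenvalue λ = -2 with algebraic multiplicity 2.
Eigenvector v = (-1,1); generalized eigenvector w with (A-λI)w=v is (0,-1).
General solution: e^(-2t)[c_1·v + c_2·(t·v + w)].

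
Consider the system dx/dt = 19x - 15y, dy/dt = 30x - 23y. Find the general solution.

Coefficient matrix A = [[19, -15], [30, -23]].
Characteristic polynomial det(A - λI) = λ^2 + 4λ + 13 = 0.
Eigenvalues λ = -2 ± 3i (complex conjugate pair).
For λ=-2+3i: an eigenvector is (1,1) - i(2,3) = (1 - 2i, 1 - 3i).
A real fundamental pair from Re and Im of e^((-2+3i)t)v: X_1 = e^(-2t)(cos(3t)·(1,1) + sin(3t)·(2,3)), X_2 = e^(-2t)(sin(3t)·(1,1) - cos(3t)·(2,3)).
General solution: C_1X_1 + C_2X_2.

x(t) = 2C_1e^(-2t)sin(3t) + C_1e^(-2t)cos(3t) + C_2e^(-2t)sin(3t) - 2C_2e^(-2t)cos(3t), y(t) = 3C_1e^(-2t)sin(3t) + C_1e^(-2t)cos(3t) + C_2e^(-2t)sin(3t) - 3C_2e^(-2t)cos(3t)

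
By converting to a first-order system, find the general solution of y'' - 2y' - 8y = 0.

Let x_1 = y, x_2 = y'. Then x_1' = x_2 and x_2' = 8x_1 + 2x_2.
A = [[0,1],[8,2]]; det(A-λI) = λ^2 - 2λ - 8.
Eigenvalues λ = 4, -2 with eigenvectors (1,4), (1,-2).

y(t) = K_1e^(4t) + K_2e^(-2t)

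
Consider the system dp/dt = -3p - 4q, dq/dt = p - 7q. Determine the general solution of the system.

Coefficient matrix A = [[-3, -4], [1, -7]].
Characteristic polynomial det(A - λI) = λ^2 + 10λ + 25 = 0.
Single eigenvalue λ = -5 with algebraic multiplicity 2.
Eigenvector v = (-2,-1); generalized eigenvector w with (A-λI)w=v is (3,2).
General solution: e^(-5t)[K_1·v + K_2·(t·v + w)].

p(t) = -2K_1e^(-5t) - 2K_2te^(-5t) + 3K_2e^(-5t), q(t) = -K_1e^(-5t) - K_2te^(-5t) + 2K_2e^(-5t)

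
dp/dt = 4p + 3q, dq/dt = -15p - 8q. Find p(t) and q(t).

Coefficient matrix A = [[4, 3], [-15, -8]].
Characteristic polynomial det(A - λI) = λ^2 + 4λ + 13 = 0.
Eigenvalues λ = -2 ± 3i (complex conjugate pair).
For λ=-2+3i: an eigenvector is (0,1) - i(1,-2) = (0 - i, 1 + 2i).
A real fundamental pair from Re and Im of e^((-2+3i)t)v: X_1 = e^(-2t)(cos(3t)·(0,1) + sin(3t)·(1,-2)), X_2 = e^(-2t)(sin(3t)·(0,1) - cos(3t)·(1,-2)).
General solution: C_1X_1 + C_2X_2.

p(t) = C_1e^(-2t)sin(3t) - C_2e^(-2t)cos(3t), q(t) = -2C_1e^(-2t)sin(3t) + C_1e^(-2t)cos(3t) + C_2e^(-2t)sin(3t) + 2C_2e^(-2t)cos(3t)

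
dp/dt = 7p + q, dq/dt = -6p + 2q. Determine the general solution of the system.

p(t) = -K_1e^(4t) + K_2e^(5t), q(t) = 3K_1e^(4t) - 2K_2e^(5t)

Coefficient matrix A = [[7, 1], [-6, 2]].
Characteristic polynomial det(A - λI) = λ^2 - 9λ + 20 = 0.
Eigenvalues λ = 4, 5.
For λ=4: (A-λI) row 1 is [3, 1], so an eigenvector is (-1, 3).
For λ=5: (A-λI) row 1 is [2, 1], so an eigenvector is (1, -2).
General solution: K_1e^(4t)(-1,3) + K_2e^(5t)(1,-2).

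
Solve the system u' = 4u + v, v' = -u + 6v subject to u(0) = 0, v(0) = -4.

Coefficient matrix A = [[4, 1], [-1, 6]].
Characteristic polynomial det(A - λI) = λ^2 - 10λ + 25 = 0.
Single eigenvalue λ = 5 with algebraic multiplicity 2.
Eigenvector v = (-1,-1); generalized eigenvector w with (A-λI)w=v is (-2,-3).
General solution: e^(5t)[C_1·v + C_2·(t·v + w)].
Applying u(0)=0, v(0)=-4 gives C_1=-8, C_2=4.

u(t) = -4te^(5t), v(t) = -4te^(5t) - 4e^(5t)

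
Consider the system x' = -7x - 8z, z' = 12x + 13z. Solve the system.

x(t) = 2c_1e^(5t) - c_2e^(t), z(t) = -3c_1e^(5t) + c_2e^(t)

Coefficient matrix A = [[-7, -8], [12, 13]].
Characteristic polynomial det(A - λI) = λ^2 - 6λ + 5 = 0.
Eigenvalues λ = 5, 1.
For λ=5: (A-λI) row 1 is [-12, -8], so an eigenvector is (2, -3).
For λ=1: (A-λI) row 1 is [-8, -8], so an eigenvector is (-1, 1).
General solution: c_1e^(5t)(2,-3) + c_2e^(t)(-1,1).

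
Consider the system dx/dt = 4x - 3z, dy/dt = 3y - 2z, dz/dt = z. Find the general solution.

x(t) = c_1e^(4t) + c_3e^(t), y(t) = c_2e^(3t) + c_3e^(t), z(t) = c_3e^(t)

Coefficient matrix A = [[4, 0, -3], [0, 3, -2], [0, 0, 1]].
det(A - λI) = 0 gives eigenvalues λ = 4, 3, 1.
For λ=4: eigenvector (1,0,0).
For λ=3: eigenvector (0,1,0).
For λ=1: eigenvector (1,1,1).
General solution: c_1e^(4t)(1,0,0) + c_2e^(3t)(0,1,0) + c_3e^(t)(1,1,1).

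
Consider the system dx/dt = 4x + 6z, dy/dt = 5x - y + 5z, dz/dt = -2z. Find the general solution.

x(t) = C_1e^(4t) - C_3e^(-2t), y(t) = C_1e^(4t) - C_2e^(-t), z(t) = C_3e^(-2t)

Coefficient matrix A = [[4, 0, 6], [5, -1, 5], [0, 0, -2]].
det(A - λI) = 0 gives eigenvalues λ = 4, -1, -2.
For λ=4: eigenvector (1,1,0).
For λ=-1: eigenvector (0,-1,0).
For λ=-2: eigenvector (-1,0,1).
General solution: C_1e^(4t)(1,1,0) + C_2e^(-t)(0,-1,0) + C_3e^(-2t)(-1,0,1).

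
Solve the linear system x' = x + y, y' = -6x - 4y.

x(t) = -C_1e^(-t) - C_2e^(-2t), y(t) = 2C_1e^(-t) + 3C_2e^(-2t)

Coefficient matrix A = [[1, 1], [-6, -4]].
Characteristic polynomial det(A - λI) = λ^2 + 3λ + 2 = 0.
Eigenvalues λ = -1, -2.
For λ=-1: (A-λI) row 1 is [2, 1], so an eigenvector is (-1, 2).
For λ=-2: (A-λI) row 1 is [3, 1], so an eigenvector is (-1, 3).
General solution: C_1e^(-t)(-1,2) + C_2e^(-2t)(-1,3).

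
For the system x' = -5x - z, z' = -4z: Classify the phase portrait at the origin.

A = [[-5,-1],[0,-4]]; det(A-λI) = λ^2 + 9λ + 20.
λ = -5, -4: both negative.

stable node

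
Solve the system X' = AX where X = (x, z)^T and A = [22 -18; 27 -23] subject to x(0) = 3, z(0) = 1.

x(t) = 7e^(4t) - 4e^(-5t), z(t) = 7e^(4t) - 6e^(-5t)

Coefficient matrix A = [[22, -18], [27, -23]].
Characteristic polynomial det(A - λI) = λ^2 + λ - 20 = 0.
Eigenvalues λ = 4, -5.
For λ=4: (A-λI) row 1 is [18, -18], so an eigenvector is (-1, -1).
For λ=-5: (A-λI) row 1 is [27, -18], so an eigenvector is (2, 3).
General solution: c_1e^(4t)(-1,-1) + c_2e^(-5t)(2,3).
Applying x(0)=3, z(0)=1 gives c_1=-7, c_2=-2.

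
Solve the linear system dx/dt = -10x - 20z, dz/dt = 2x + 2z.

Coefficient matrix A = [[-10, -20], [2, 2]].
Characteristic polynomial det(A - λI) = λ^2 + 8λ + 20 = 0.
Eigenvalues λ = -4 ± 2i (complex conjugate pair).
For λ=-4+2i: an eigenvector is (-3,1) - i(-1,0) = (-3 + i, 1).
A real fundamental pair from Re and Im of e^((-4+2i)t)v: X_1 = e^(-4t)(cos(2t)·(-3,1) + sin(2t)·(-1,0)), X_2 = e^(-4t)(sin(2t)·(-3,1) - cos(2t)·(-1,0)).
General solution: K_1X_1 + K_2X_2.

x(t) = -K_1e^(-4t)sin(2t) - 3K_1e^(-4t)cos(2t) - 3K_2e^(-4t)sin(2t) + K_2e^(-4t)cos(2t), z(t) = K_1e^(-4t)cos(2t) + K_2e^(-4t)sin(2t)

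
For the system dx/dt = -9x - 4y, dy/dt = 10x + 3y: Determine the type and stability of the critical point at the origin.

A = [[-9,-4],[10,3]]; det(A-λI) = λ^2 + 6λ + 13.
λ = -3 ± 2i: negative real part.

stable spiral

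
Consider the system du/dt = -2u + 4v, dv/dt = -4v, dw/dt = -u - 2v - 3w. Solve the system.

Coefficient matrix A = [[-2, 4, 0], [0, -4, 0], [-1, -2, -3]].
det(A - λI) = 0 gives eigenvalues λ = -2, -3, -4.
For λ=-2: eigenvector (1,0,-1).
For λ=-3: eigenvector (0,0,1).
For λ=-4: eigenvector (-2,1,0).
General solution: C_1e^(-2t)(1,0,-1) + C_2e^(-3t)(0,0,1) + C_3e^(-4t)(-2,1,0).

u(t) = C_1e^(-2t) - 2C_3e^(-4t), v(t) = C_3e^(-4t), w(t) = -C_1e^(-2t) + C_2e^(-3t)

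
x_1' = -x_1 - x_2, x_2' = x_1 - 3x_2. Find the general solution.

x_1(t) = -C_1e^(-2t) - C_2te^(-2t) - 2C_2e^(-2t), x_2(t) = -C_1e^(-2t) - C_2te^(-2t) - C_2e^(-2t)

Coefficient matrix A = [[-1, -1], [1, -3]].
Characteristic polynomial det(A - λI) = λ^2 + 4λ + 4 = 0.
Single eigenvalue λ = -2 with algebraic multiplicity 2.
Eigenvector v = (-1,-1); generalized eigenvector w with (A-λI)w=v is (-2,-1).
General solution: e^(-2t)[C_1·v + C_2·(t·v + w)].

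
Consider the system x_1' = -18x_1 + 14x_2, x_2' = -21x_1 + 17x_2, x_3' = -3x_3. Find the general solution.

Coefficient matrix A = [[-18, 14, 0], [-21, 17, 0], [0, 0, -3]].
det(A - λI) = 0 gives eigenvalues λ = 3, -3, -4.
For λ=3: eigenvector (2,3,0).
For λ=-3: eigenvector (0,0,1).
For λ=-4: eigenvector (-1,-1,0).
General solution: K_1e^(3t)(2,3,0) + K_2e^(-3t)(0,0,1) + K_3e^(-4t)(-1,-1,0).

x_1(t) = 2K_1e^(3t) - K_3e^(-4t), x_2(t) = 3K_1e^(3t) - K_3e^(-4t), x_3(t) = K_2e^(-3t)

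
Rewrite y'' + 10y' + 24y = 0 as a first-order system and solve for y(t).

y(t) = C_1e^(-6t) + C_2e^(-4t)

Let x_1 = y, x_2 = y'. Then x_1' = x_2 and x_2' = -24x_1 - 10x_2.
A = [[0,1],[-24,-10]]; det(A-λI) = λ^2 + 10λ + 24.
Eigenvalues λ = -6, -4 with eigenvectors (1,-6), (1,-4).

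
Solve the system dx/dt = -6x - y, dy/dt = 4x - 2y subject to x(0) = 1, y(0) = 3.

Coefficient matrix A = [[-6, -1], [4, -2]].
Characteristic polynomial det(A - λI) = λ^2 + 8λ + 16 = 0.
Single eigenvalue λ = -4 with algebraic multiplicity 2.
Eigenvector v = (1,-2); generalized eigenvector w with (A-λI)w=v is (-1,1).
General solution: e^(-4t)[C_1·v + C_2·(t·v + w)].
Applying x(0)=1, y(0)=3 gives C_1=-4, C_2=-5.

x(t) = -5te^(-4t) + e^(-4t), y(t) = 10te^(-4t) + 3e^(-4t)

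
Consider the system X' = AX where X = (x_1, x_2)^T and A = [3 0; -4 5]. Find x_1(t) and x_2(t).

Coefficient matrix A = [[3, 0], [-4, 5]].
Characteristic polynomial det(A - λI) = λ^2 - 8λ + 15 = 0.
Eigenvalues λ = 5, 3.
For λ=5: (A-λI) row 1 is [-2, 0], so an eigenvector is (0, 1).
For λ=3: (A-λI) row 2 is [-4, 2], so an eigenvector is (-1, -2).
General solution: c_1e^(5t)(0,1) + c_2e^(3t)(-1,-2).

x_1(t) = -c_2e^(3t), x_2(t) = c_1e^(5t) - 2c_2e^(3t)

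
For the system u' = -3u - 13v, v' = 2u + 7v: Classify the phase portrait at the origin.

A = [[-3,-13],[2,7]]; det(A-λI) = λ^2 - 4λ + 5.
λ = 2 ± i: positive real part.

unstable spiral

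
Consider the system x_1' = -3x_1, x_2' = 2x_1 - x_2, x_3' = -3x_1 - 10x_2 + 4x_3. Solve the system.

Coefficient matrix A = [[-3, 0, 0], [2, -1, 0], [-3, -10, 4]].
det(A - λI) = 0 gives eigenvalues λ = 4, -1, -3.
For λ=4: eigenvector (0,0,1).
For λ=-1: eigenvector (0,1,2).
For λ=-3: eigenvector (1,-1,-1).
General solution: c_1e^(4t)(0,0,1) + c_2e^(-t)(0,1,2) + c_3e^(-3t)(1,-1,-1).

x_1(t) = c_3e^(-3t), x_2(t) = c_2e^(-t) - c_3e^(-3t), x_3(t) = c_1e^(4t) + 2c_2e^(-t) - c_3e^(-3t)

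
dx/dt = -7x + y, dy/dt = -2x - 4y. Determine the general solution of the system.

Coefficient matrix A = [[-7, 1], [-2, -4]].
Characteristic polynomial det(A - λI) = λ^2 + 11λ + 30 = 0.
Eigenvalues λ = -5, -6.
For λ=-5: (A-λI) row 1 is [-2, 1], so an eigenvector is (1, 2).
For λ=-6: (A-λI) row 1 is [-1, 1], so an eigenvector is (-1, -1).
General solution: K_1e^(-5t)(1,2) + K_2e^(-6t)(-1,-1).

x(t) = K_1e^(-5t) - K_2e^(-6t), y(t) = 2K_1e^(-5t) - K_2e^(-6t)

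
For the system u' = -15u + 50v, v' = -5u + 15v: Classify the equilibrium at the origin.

center

A = [[-15,50],[-5,15]]; det(A-λI) = λ^2 + 25.
λ = 0 ± 5i: zero real part.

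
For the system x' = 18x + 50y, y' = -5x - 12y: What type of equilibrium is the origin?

unstable spiral

A = [[18,50],[-5,-12]]; det(A-λI) = λ^2 - 6λ + 34.
λ = 3 ± 5i: positive real part.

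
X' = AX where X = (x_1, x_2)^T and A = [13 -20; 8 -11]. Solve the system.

x_1(t) = 2K_1e^(t)sin(4t) - K_1e^(t)cos(4t) - K_2e^(t)sin(4t) - 2K_2e^(t)cos(4t), x_2(t) = K_1e^(t)sin(4t) - K_1e^(t)cos(4t) - K_2e^(t)sin(4t) - K_2e^(t)cos(4t)

Coefficient matrix A = [[13, -20], [8, -11]].
Characteristic polynomial det(A - λI) = λ^2 - 2λ + 17 = 0.
Eigenvalues λ = 1 ± 4i (complex conjugate pair).
For λ=1+4i: an eigenvector is (-1,-1) - i(2,1) = (-1 - 2i, -1 - i).
A real fundamental pair from Re and Im of e^((1+4i)t)v: X_1 = e^(t)(cos(4t)·(-1,-1) + sin(4t)·(2,1)), X_2 = e^(t)(sin(4t)·(-1,-1) - cos(4t)·(2,1)).
General solution: K_1X_1 + K_2X_2.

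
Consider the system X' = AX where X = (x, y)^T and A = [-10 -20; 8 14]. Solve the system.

x(t) = -c_1e^(2t)sin(4t) + 2c_1e^(2t)cos(4t) + 2c_2e^(2t)sin(4t) + c_2e^(2t)cos(4t), y(t) = c_1e^(2t)sin(4t) - c_1e^(2t)cos(4t) - c_2e^(2t)sin(4t) - c_2e^(2t)cos(4t)

Coefficient matrix A = [[-10, -20], [8, 14]].
Characteristic polynomial det(A - λI) = λ^2 - 4λ + 20 = 0.
Eigenvalues λ = 2 ± 4i (complex conjugate pair).
For λ=2+4i: an eigenvector is (2,-1) - i(-1,1) = (2 + i, -1 - i).
A real fundamental pair from Re and Im of e^((2+4i)t)v: X_1 = e^(2t)(cos(4t)·(2,-1) + sin(4t)·(-1,1)), X_2 = e^(2t)(sin(4t)·(2,-1) - cos(4t)·(-1,1)).
General solution: c_1X_1 + c_2X_2.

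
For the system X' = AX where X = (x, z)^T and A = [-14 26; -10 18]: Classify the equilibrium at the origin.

unstable spiral

A = [[-14,26],[-10,18]]; det(A-λI) = λ^2 - 4λ + 8.
λ = 2 ± 2i: positive real part.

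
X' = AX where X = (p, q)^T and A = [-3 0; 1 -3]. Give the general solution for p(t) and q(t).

Coefficient matrix A = [[-3, 0], [1, -3]].
Characteristic polynomial det(A - λI) = λ^2 + 6λ + 9 = 0.
Single eigenvalue λ = -3 with algebraic multiplicity 2.
Eigenvector v = (0,-1); generalized eigenvector w with (A-λI)w=v is (-1,1).
General solution: e^(-3t)[K_1·v + K_2·(t·v + w)].

p(t) = -K_2e^(-3t), q(t) = -K_1e^(-3t) - K_2te^(-3t) + K_2e^(-3t)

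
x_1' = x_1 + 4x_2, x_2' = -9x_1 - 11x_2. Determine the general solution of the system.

Coefficient matrix A = [[1, 4], [-9, -11]].
Characteristic polynomial det(A - λI) = λ^2 + 10λ + 25 = 0.
Single eigenvalue λ = -5 with algebraic multiplicity 2.
Eigenvector v = (-2,3); generalized eigenvector w with (A-λI)w=v is (-1,1).
General solution: e^(-5t)[C_1·v + C_2·(t·v + w)].

x_1(t) = -2C_1e^(-5t) - 2C_2te^(-5t) - C_2e^(-5t), x_2(t) = 3C_1e^(-5t) + 3C_2te^(-5t) + C_2e^(-5t)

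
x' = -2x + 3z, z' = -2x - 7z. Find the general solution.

x(t) = -3c_1e^(-4t) + c_2e^(-5t), z(t) = 2c_1e^(-4t) - c_2e^(-5t)

Coefficient matrix A = [[-2, 3], [-2, -7]].
Characteristic polynomial det(A - λI) = λ^2 + 9λ + 20 = 0.
Eigenvalues λ = -4, -5.
For λ=-4: (A-λI) row 1 is [2, 3], so an eigenvector is (-3, 2).
For λ=-5: (A-λI) row 1 is [3, 3], so an eigenvector is (1, -1).
General solution: c_1e^(-4t)(-3,2) + c_2e^(-5t)(1,-1).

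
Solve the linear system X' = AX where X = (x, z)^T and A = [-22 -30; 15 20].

x(t) = 3K_1e^(-t)sin(3t) + K_1e^(-t)cos(3t) + K_2e^(-t)sin(3t) - 3K_2e^(-t)cos(3t), z(t) = -2K_1e^(-t)sin(3t) - K_1e^(-t)cos(3t) - K_2e^(-t)sin(3t) + 2K_2e^(-t)cos(3t)

Coefficient matrix A = [[-22, -30], [15, 20]].
Characteristic polynomial det(A - λI) = λ^2 + 2λ + 10 = 0.
Eigenvalues λ = -1 ± 3i (complex conjugate pair).
For λ=-1+3i: an eigenvector is (1,-1) - i(3,-2) = (1 - 3i, -1 + 2i).
A real fundamental pair from Re and Im of e^((-1+3i)t)v: X_1 = e^(-t)(cos(3t)·(1,-1) + sin(3t)·(3,-2)), X_2 = e^(-t)(sin(3t)·(1,-1) - cos(3t)·(3,-2)).
General solution: K_1X_1 + K_2X_2.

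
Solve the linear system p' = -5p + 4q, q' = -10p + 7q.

Coefficient matrix A = [[-5, 4], [-10, 7]].
Characteristic polynomial det(A - λI) = λ^2 - 2λ + 5 = 0.
Eigenvalues λ = 1 ± 2i (complex conjugate pair).
For λ=1+2i: an eigenvector is (-1,-1) - i(1,2) = (-1 - i, -1 - 2i).
A real fundamental pair from Re and Im of e^((1+2i)t)v: X_1 = e^(t)(cos(2t)·(-1,-1) + sin(2t)·(1,2)), X_2 = e^(t)(sin(2t)·(-1,-1) - cos(2t)·(1,2)).
General solution: K_1X_1 + K_2X_2.

p(t) = K_1e^(t)sin(2t) - K_1e^(t)cos(2t) - K_2e^(t)sin(2t) - K_2e^(t)cos(2t), q(t) = 2K_1e^(t)sin(2t) - K_1e^(t)cos(2t) - K_2e^(t)sin(2t) - 2K_2e^(t)cos(2t)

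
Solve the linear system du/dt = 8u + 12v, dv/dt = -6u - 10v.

Coefficient matrix A = [[8, 12], [-6, -10]].
Characteristic polynomial det(A - λI) = λ^2 + 2λ - 8 = 0.
Eigenvalues λ = -4, 2.
For λ=-4: (A-λI) row 1 is [12, 12], so an eigenvector is (1, -1).
For λ=2: (A-λI) row 1 is [6, 12], so an eigenvector is (2, -1).
General solution: K_1e^(-4t)(1,-1) + K_2e^(2t)(2,-1).

u(t) = K_1e^(-4t) + 2K_2e^(2t), v(t) = -K_1e^(-4t) - K_2e^(2t)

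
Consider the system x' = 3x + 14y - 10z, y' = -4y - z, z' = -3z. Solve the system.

x(t) = c_1e^(3t) - 2c_2e^(-4t) + 4c_3e^(-3t), y(t) = c_2e^(-4t) - c_3e^(-3t), z(t) = c_3e^(-3t)

Coefficient matrix A = [[3, 14, -10], [0, -4, -1], [0, 0, -3]].
det(A - λI) = 0 gives eigenvalues λ = 3, -4, -3.
For λ=3: eigenvector (1,0,0).
For λ=-4: eigenvector (-2,1,0).
For λ=-3: eigenvector (4,-1,1).
General solution: c_1e^(3t)(1,0,0) + c_2e^(-4t)(-2,1,0) + c_3e^(-3t)(4,-1,1).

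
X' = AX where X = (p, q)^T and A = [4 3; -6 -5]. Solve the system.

p(t) = -c_1e^(t) - c_2e^(-2t), q(t) = c_1e^(t) + 2c_2e^(-2t)

Coefficient matrix A = [[4, 3], [-6, -5]].
Characteristic polynomial det(A - λI) = λ^2 + λ - 2 = 0.
Eigenvalues λ = 1, -2.
For λ=1: (A-λI) row 1 is [3, 3], so an eigenvector is (-1, 1).
For λ=-2: (A-λI) row 1 is [6, 3], so an eigenvector is (-1, 2).
General solution: c_1e^(t)(-1,1) + c_2e^(-2t)(-1,2).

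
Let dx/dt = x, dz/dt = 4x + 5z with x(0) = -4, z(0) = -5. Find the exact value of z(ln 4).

-9200

A = [[1,0],[4,5]]; eigenvalues λ = 5, 1.
Eigenvectors: (0,1) for λ=5, (-1,1) for λ=1.
From the initial condition, c_1 = -9, c_2 = 4.
z(ln 4) = (-9)(4^5)(1) + (4)(4^1)(1) = -9200.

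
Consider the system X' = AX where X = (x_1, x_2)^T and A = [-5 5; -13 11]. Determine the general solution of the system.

x_1(t) = -C_1e^(3t)sin(t) + 2C_1e^(3t)cos(t) + 2C_2e^(3t)sin(t) + C_2e^(3t)cos(t), x_2(t) = -2C_1e^(3t)sin(t) + 3C_1e^(3t)cos(t) + 3C_2e^(3t)sin(t) + 2C_2e^(3t)cos(t)

Coefficient matrix A = [[-5, 5], [-13, 11]].
Characteristic polynomial det(A - λI) = λ^2 - 6λ + 10 = 0.
Eigenvalues λ = 3 ± i (complex conjugate pair).
For λ=3+i: an eigenvector is (2,3) - i(-1,-2) = (2 + i, 3 + 2i).
A real fundamental pair from Re and Im of e^((3+i)t)v: X_1 = e^(3t)(cos(t)·(2,3) + sin(t)·(-1,-2)), X_2 = e^(3t)(sin(t)·(2,3) - cos(t)·(-1,-2)).
General solution: C_1X_1 + C_2X_2.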